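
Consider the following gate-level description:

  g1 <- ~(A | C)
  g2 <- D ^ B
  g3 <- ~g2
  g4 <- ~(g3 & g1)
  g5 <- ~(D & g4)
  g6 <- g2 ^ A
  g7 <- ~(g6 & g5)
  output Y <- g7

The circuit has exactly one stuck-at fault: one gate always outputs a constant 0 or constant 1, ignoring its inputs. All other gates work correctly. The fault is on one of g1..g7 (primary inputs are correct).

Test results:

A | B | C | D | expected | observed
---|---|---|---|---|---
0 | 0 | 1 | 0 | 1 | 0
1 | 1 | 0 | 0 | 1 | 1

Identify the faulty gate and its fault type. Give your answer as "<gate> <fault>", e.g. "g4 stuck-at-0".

g2 stuck-at-1

Fault-free values for test 1 (A=0, B=0, C=1, D=0): g1=0, g2=0, g3=1, g4=1, g5=1, g6=0, g7=1, giving Y=1. Observed 0.
Test 1: faults giving observed 0 are {g2 stuck-at-1, g6 stuck-at-1, g7 stuck-at-0}.
Test 2 (A=1, B=1, C=0, D=0): fault-free g1=0, g2=1, g3=0, g4=1, g5=1, g6=0, g7=1 → 1; observed 1. Eliminates g6 stuck-at-1, g7 stuck-at-0.
Only g2 stuck-at-1 is consistent with every test.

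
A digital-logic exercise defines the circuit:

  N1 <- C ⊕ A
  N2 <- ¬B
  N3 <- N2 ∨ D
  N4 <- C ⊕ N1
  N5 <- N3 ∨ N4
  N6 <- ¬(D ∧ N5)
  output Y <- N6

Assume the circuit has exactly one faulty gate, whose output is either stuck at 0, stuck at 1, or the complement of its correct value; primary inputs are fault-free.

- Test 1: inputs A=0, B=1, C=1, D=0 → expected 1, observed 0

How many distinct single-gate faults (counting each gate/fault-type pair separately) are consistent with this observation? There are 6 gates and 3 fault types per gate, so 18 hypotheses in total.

Fault-free: N1=1, N2=0, N3=0, N4=0, N5=0, N6=1 → 1. Observed 0.
  N1: none of the 3 fault types match ✗
  N2: none of the 3 fault types match ✗
  N3: none of the 3 fault types match ✗
  N4: none of the 3 fault types match ✗
  N5: none of the 3 fault types match ✗
  N6: stuck-at-0, inverted output ✓; others ✗
Consistent faults: {N6 stuck-at-0, N6 inverted output} — 2 in all.

2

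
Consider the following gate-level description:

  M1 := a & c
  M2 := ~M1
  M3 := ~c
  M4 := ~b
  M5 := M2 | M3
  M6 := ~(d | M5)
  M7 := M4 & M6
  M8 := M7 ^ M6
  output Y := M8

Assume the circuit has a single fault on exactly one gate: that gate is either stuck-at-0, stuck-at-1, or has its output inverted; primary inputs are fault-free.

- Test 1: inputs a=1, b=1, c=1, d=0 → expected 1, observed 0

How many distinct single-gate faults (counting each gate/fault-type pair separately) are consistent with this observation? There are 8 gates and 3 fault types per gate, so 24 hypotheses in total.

Fault-free: M1=1, M2=0, M3=0, M4=0, M5=0, M6=1, M7=0, M8=1 → 1. Observed 0.
  M1: stuck-at-0, inverted output ✓; others ✗
  M2: stuck-at-1, inverted output ✓; others ✗
  M3: stuck-at-1, inverted output ✓; others ✗
  M4: stuck-at-1, inverted output ✓; others ✗
  M5: stuck-at-1, inverted output ✓; others ✗
  M6: stuck-at-0, inverted output ✓; others ✗
  M7: stuck-at-1, inverted output ✓; others ✗
  M8: stuck-at-0, inverted output ✓; others ✗
Consistent faults: {M1 stuck-at-0, M1 inverted output, M2 stuck-at-1, M2 inverted output, M3 stuck-at-1, M3 inverted output, M4 stuck-at-1, M4 inverted output, M5 stuck-at-1, M5 inverted output, M6 stuck-at-0, M6 inverted output, M7 stuck-at-1, M7 inverted output, M8 stuck-at-0, M8 inverted output} — 16 in all.

16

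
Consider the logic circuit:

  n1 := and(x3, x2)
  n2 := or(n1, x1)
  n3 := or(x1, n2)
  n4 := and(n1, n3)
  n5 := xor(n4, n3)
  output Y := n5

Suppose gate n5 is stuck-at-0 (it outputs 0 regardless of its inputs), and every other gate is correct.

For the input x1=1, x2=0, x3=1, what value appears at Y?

0

Propagate with n5 forced: n1=0, n2=1, n3=1, n4=0, n5=0 [stuck-at-0].
So Y = 0. (Without the fault it would be 1.)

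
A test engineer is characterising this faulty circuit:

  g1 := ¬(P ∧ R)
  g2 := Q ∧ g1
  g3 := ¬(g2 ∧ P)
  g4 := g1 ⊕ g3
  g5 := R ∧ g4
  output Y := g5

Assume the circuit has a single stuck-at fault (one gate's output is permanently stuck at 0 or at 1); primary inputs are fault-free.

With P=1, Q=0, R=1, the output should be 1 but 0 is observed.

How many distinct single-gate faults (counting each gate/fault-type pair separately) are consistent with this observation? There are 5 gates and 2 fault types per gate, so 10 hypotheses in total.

5

Fault-free: g1=0, g2=0, g3=1, g4=1, g5=1 → 1. Observed 0.
  g1 stuck-at-0: output 1 ✗
  g1 stuck-at-1: output 0 ✓
  g2 stuck-at-0: output 1 ✗
  g2 stuck-at-1: output 0 ✓
  g3 stuck-at-0: output 0 ✓
  g3 stuck-at-1: output 1 ✗
  g4 stuck-at-0: output 0 ✓
  g4 stuck-at-1: output 1 ✗
  g5 stuck-at-0: output 0 ✓
  g5 stuck-at-1: output 1 ✗
Consistent faults: {g1 stuck-at-1, g2 stuck-at-1, g3 stuck-at-0, g4 stuck-at-0, g5 stuck-at-0} — 5 in all.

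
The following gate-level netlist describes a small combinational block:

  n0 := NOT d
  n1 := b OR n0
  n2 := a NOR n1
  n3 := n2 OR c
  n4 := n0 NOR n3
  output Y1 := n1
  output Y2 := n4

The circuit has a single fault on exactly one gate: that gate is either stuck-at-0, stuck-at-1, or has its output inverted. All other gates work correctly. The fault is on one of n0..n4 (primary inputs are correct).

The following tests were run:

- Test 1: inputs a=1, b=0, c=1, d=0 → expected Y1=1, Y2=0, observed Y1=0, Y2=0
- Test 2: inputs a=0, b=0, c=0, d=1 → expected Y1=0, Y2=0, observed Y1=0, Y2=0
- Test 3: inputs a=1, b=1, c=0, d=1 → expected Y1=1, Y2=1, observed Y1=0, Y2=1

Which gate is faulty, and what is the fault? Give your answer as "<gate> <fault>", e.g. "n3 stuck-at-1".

n1 stuck-at-0

Fault-free values for test 1 (a=1, b=0, c=1, d=0): n0=1, n1=1, n2=0, n3=1, n4=0, giving Y1=1, Y2=0. Observed Y1=0, Y2=0.
Test 1: faults giving observed Y1=0, Y2=0 are {n0 stuck-at-0, n0 inverted output, n1 stuck-at-0, n1 inverted output}.
Test 2 (a=0, b=0, c=0, d=1): fault-free n0=0, n1=0, n2=1, n3=1, n4=0 → Y1=0, Y2=0; observed Y1=0, Y2=0. Eliminates n0 inverted output, n1 inverted output.
Test 3 (a=1, b=1, c=0, d=1): fault-free n0=0, n1=1, n2=0, n3=0, n4=1 → Y1=1, Y2=1; observed Y1=0, Y2=1. Eliminates n0 stuck-at-0.
Only n1 stuck-at-0 is consistent with every test.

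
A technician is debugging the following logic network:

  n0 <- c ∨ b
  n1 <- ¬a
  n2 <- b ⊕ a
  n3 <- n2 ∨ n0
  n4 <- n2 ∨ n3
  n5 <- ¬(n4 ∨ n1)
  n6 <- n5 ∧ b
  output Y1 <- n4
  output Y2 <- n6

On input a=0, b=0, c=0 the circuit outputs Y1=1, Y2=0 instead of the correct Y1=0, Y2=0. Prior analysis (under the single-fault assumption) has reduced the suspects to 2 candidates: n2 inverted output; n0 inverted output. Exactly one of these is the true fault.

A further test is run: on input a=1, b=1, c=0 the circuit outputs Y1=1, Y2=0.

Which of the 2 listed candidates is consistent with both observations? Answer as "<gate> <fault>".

n2 inverted output

Evaluate each candidate on input a=1, b=1, c=0:
  n2 inverted output: n0=1, n1=0, n2=1 [inverted output], n3=1, n4=1, n5=0, n6=0 → Y1=1, Y2=0 — matches
  n0 inverted output: n0=0 [inverted output], n1=0, n2=0, n3=0, n4=0, n5=1, n6=1 → Y1=0, Y2=1 — eliminated
Only n2 inverted output reproduces the observed Y1=1, Y2=0.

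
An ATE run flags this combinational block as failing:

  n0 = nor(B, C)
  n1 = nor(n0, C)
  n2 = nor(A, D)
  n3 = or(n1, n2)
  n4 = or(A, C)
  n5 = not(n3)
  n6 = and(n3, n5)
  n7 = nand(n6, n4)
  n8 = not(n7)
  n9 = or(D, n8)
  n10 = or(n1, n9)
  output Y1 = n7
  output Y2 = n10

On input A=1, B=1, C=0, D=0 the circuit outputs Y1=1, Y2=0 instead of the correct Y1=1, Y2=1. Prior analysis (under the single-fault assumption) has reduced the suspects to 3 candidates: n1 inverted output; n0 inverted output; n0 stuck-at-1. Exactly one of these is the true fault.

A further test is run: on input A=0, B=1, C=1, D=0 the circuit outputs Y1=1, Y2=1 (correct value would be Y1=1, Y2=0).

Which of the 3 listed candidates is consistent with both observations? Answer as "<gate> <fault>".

n1 inverted output

Evaluate each candidate on input A=0, B=1, C=1, D=0:
  n1 inverted output: n0=0, n1=1 [inverted output], n2=1, n3=1, n4=1, n5=0, n6=0, n7=1, n8=0, n9=0, n10=1 → Y1=1, Y2=1 — matches
  n0 inverted output: n0=1 [inverted output], n1=0, n2=1, n3=1, n4=1, n5=0, n6=0, n7=1, n8=0, n9=0, n10=0 → Y1=1, Y2=0 — eliminated
  n0 stuck-at-1: n0=1 [stuck-at-1], n1=0, n2=1, n3=1, n4=1, n5=0, n6=0, n7=1, n8=0, n9=0, n10=0 → Y1=1, Y2=0 — eliminated
Only n1 inverted output reproduces the observed Y1=1, Y2=1.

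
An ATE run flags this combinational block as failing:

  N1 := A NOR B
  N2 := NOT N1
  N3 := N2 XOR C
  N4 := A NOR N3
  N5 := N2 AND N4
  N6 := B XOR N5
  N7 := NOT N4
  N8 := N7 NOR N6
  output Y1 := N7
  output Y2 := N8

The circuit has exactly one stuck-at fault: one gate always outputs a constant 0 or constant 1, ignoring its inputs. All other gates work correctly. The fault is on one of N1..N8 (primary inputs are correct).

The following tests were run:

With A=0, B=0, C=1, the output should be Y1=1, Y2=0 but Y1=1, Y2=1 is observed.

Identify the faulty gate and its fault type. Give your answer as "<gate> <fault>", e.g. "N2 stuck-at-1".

N8 stuck-at-1

Fault-free values for test 1 (A=0, B=0, C=1): N1=1, N2=0, N3=1, N4=0, N5=0, N6=0, N7=1, N8=0, giving Y1=1, Y2=0. Observed Y1=1, Y2=1.
Test 1: faults giving observed Y1=1, Y2=1 are {N8 stuck-at-1}.
Only N8 stuck-at-1 is consistent with every test.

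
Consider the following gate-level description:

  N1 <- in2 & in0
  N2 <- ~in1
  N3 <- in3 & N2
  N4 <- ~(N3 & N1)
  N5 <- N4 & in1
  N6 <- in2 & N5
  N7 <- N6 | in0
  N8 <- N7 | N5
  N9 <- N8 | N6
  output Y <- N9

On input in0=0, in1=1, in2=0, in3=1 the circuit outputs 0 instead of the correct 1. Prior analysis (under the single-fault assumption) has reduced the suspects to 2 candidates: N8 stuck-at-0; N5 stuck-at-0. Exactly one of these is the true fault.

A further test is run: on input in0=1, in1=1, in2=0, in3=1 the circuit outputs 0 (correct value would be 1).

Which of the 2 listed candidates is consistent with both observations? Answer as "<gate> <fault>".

Evaluate each candidate on input in0=1, in1=1, in2=0, in3=1:
  N8 stuck-at-0: N1=0, N2=0, N3=0, N4=1, N5=1, N6=0, N7=1, N8=0 [stuck-at-0], N9=0 → 0 — matches
  N5 stuck-at-0: N1=0, N2=0, N3=0, N4=1, N5=0 [stuck-at-0], N6=0, N7=1, N8=1, N9=1 → 1 — eliminated
Only N8 stuck-at-0 reproduces the observed 0.

N8 stuck-at-0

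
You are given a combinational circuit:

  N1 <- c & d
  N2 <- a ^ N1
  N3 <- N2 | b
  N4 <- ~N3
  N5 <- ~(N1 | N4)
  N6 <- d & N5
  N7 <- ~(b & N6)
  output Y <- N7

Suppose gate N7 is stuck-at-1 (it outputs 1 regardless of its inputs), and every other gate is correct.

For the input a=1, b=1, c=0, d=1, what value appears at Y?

1

Propagate with N7 forced: N1=0, N2=1, N3=1, N4=0, N5=1, N6=1, N7=1 [stuck-at-1].
So Y = 1. (Without the fault it would be 0.)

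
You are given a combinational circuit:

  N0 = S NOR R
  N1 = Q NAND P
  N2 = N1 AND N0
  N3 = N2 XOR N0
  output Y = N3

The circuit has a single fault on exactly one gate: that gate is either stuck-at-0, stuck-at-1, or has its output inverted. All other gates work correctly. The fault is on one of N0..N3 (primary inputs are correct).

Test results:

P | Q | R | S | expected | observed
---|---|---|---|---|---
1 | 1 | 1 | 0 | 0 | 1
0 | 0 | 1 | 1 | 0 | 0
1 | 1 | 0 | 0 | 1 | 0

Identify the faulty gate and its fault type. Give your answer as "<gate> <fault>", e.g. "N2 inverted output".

N0 inverted output

Fault-free values for test 1 (P=1, Q=1, R=1, S=0): N0=0, N1=0, N2=0, N3=0, giving Y=0. Observed 1.
Test 1: faults giving observed 1 are {N0 stuck-at-1, N0 inverted output, N2 stuck-at-1, N2 inverted output, N3 stuck-at-1, N3 inverted output}.
Test 2 (P=0, Q=0, R=1, S=1): fault-free N0=0, N1=1, N2=0, N3=0 → 0; observed 0. Eliminates N2 stuck-at-1, N2 inverted output, N3 stuck-at-1, N3 inverted output.
Test 3 (P=1, Q=1, R=0, S=0): fault-free N0=1, N1=0, N2=0, N3=1 → 1; observed 0. Eliminates N0 stuck-at-1.
Only N0 inverted output is consistent with every test.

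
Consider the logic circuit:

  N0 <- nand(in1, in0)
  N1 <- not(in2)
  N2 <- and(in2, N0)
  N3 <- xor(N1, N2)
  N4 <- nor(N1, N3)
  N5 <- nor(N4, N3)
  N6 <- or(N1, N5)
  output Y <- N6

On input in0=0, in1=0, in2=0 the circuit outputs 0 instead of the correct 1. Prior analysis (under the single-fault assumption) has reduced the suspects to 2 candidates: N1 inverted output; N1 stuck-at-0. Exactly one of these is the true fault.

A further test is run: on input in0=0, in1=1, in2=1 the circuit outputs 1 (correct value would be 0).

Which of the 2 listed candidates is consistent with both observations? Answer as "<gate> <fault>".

N1 inverted output

Evaluate each candidate on input in0=0, in1=1, in2=1:
  N1 inverted output: N0=1, N1=1 [inverted output], N2=1, N3=0, N4=0, N5=1, N6=1 → 1 — matches
  N1 stuck-at-0: N0=1, N1=0 [stuck-at-0], N2=1, N3=1, N4=0, N5=0, N6=0 → 0 — eliminated
Only N1 inverted output reproduces the observed 1.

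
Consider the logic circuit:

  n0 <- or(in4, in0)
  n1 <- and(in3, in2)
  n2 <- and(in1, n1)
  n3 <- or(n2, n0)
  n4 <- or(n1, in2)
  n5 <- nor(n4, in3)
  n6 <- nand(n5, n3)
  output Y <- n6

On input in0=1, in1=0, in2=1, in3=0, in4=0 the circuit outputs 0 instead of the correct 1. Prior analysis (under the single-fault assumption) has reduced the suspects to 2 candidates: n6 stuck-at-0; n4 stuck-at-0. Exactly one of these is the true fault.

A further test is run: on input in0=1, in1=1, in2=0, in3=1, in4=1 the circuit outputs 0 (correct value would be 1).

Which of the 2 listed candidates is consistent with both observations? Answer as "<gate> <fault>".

n6 stuck-at-0

Evaluate each candidate on input in0=1, in1=1, in2=0, in3=1, in4=1:
  n6 stuck-at-0: n0=1, n1=0, n2=0, n3=1, n4=0, n5=0, n6=0 [stuck-at-0] → 0 — matches
  n4 stuck-at-0: n0=1, n1=0, n2=0, n3=1, n4=0 [stuck-at-0], n5=0, n6=1 → 1 — eliminated
Only n6 stuck-at-0 reproduces the observed 0.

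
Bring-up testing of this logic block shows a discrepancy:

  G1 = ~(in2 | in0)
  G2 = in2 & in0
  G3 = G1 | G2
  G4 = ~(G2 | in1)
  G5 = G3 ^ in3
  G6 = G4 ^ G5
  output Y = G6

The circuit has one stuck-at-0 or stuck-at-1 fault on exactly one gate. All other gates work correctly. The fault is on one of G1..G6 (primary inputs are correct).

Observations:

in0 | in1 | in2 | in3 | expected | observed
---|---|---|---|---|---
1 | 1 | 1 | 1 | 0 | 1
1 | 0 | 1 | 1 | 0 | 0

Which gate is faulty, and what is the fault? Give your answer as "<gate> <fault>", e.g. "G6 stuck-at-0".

G2 stuck-at-0

Fault-free values for test 1 (in0=1, in1=1, in2=1, in3=1): G1=0, G2=1, G3=1, G4=0, G5=0, G6=0, giving Y=0. Observed 1.
Test 1: faults giving observed 1 are {G2 stuck-at-0, G3 stuck-at-0, G4 stuck-at-1, G5 stuck-at-1, G6 stuck-at-1}.
Test 2 (in0=1, in1=0, in2=1, in3=1): fault-free G1=0, G2=1, G3=1, G4=0, G5=0, G6=0 → 0; observed 0. Eliminates G3 stuck-at-0, G4 stuck-at-1, G5 stuck-at-1, G6 stuck-at-1.
Only G2 stuck-at-0 is consistent with every test.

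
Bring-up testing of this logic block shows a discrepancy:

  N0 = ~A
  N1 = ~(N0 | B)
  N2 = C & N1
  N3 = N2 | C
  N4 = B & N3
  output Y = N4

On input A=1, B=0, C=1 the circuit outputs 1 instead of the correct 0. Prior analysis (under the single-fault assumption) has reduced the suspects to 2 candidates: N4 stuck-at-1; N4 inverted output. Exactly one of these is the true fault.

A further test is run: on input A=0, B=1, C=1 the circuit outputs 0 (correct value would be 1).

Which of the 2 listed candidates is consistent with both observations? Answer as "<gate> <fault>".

N4 inverted output

Evaluate each candidate on input A=0, B=1, C=1:
  N4 stuck-at-1: N0=1, N1=0, N2=0, N3=1, N4=1 [stuck-at-1] → 1 — eliminated
  N4 inverted output: N0=1, N1=0, N2=0, N3=1, N4=0 [inverted output] → 0 — matches
Only N4 inverted output reproduces the observed 0.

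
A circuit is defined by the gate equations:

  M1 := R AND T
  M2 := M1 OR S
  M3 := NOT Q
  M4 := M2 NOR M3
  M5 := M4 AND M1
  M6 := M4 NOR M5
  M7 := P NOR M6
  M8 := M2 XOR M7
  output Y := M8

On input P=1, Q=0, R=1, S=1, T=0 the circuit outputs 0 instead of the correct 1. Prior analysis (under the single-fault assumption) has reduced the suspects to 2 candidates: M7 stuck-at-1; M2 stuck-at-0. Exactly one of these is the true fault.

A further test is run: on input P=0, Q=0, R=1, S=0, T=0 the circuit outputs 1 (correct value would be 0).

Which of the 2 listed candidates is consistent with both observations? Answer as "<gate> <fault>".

Evaluate each candidate on input P=0, Q=0, R=1, S=0, T=0:
  M7 stuck-at-1: M1=0, M2=0, M3=1, M4=0, M5=0, M6=1, M7=1 [stuck-at-1], M8=1 → 1 — matches
  M2 stuck-at-0: M1=0, M2=0 [stuck-at-0], M3=1, M4=0, M5=0, M6=1, M7=0, M8=0 → 0 — eliminated
Only M7 stuck-at-1 reproduces the observed 1.

M7 stuck-at-1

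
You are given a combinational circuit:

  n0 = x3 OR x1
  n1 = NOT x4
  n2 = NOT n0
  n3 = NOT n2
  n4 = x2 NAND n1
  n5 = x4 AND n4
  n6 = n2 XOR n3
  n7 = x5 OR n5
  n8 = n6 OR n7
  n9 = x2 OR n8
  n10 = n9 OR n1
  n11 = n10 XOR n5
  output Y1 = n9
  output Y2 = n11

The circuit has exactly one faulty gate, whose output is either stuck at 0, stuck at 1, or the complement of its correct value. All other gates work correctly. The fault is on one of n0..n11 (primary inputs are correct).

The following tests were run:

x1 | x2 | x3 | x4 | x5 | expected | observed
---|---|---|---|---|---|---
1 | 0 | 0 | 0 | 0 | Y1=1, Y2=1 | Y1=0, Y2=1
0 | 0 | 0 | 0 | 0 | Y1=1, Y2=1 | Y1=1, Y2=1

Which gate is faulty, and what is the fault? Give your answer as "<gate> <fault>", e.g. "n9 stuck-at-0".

n3 stuck-at-0

Fault-free values for test 1 (x1=1, x2=0, x3=0, x4=0, x5=0): n0=1, n1=1, n2=0, n3=1, n4=1, n5=0, n6=1, n7=0, n8=1, n9=1, n10=1, n11=1, giving Y1=1, Y2=1. Observed Y1=0, Y2=1.
Test 1: faults giving observed Y1=0, Y2=1 are {n3 stuck-at-0, n3 inverted output, n6 stuck-at-0, n6 inverted output, n8 stuck-at-0, n8 inverted output, n9 stuck-at-0, n9 inverted output}.
Test 2 (x1=0, x2=0, x3=0, x4=0, x5=0): fault-free n0=0, n1=1, n2=1, n3=0, n4=1, n5=0, n6=1, n7=0, n8=1, n9=1, n10=1, n11=1 → Y1=1, Y2=1; observed Y1=1, Y2=1. Eliminates n3 inverted output, n6 stuck-at-0, n6 inverted output, n8 stuck-at-0, n8 inverted output, n9 stuck-at-0, n9 inverted output.
Only n3 stuck-at-0 is consistent with every test.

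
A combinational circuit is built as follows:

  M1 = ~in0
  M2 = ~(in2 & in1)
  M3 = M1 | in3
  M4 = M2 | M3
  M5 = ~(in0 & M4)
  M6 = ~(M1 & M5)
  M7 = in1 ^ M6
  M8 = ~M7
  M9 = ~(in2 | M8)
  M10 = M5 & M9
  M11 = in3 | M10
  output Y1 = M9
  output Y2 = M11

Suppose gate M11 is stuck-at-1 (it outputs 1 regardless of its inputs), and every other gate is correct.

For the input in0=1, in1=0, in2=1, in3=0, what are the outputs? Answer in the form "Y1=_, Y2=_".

Propagate with M11 forced: M1=0, M2=1, M3=0, M4=1, M5=0, M6=1, M7=1, M8=0, M9=0, M10=0, M11=1 [stuck-at-1].
So the outputs are Y1=0, Y2=1. (Without the fault they would be Y1=0, Y2=0.)

Y1=0, Y2=1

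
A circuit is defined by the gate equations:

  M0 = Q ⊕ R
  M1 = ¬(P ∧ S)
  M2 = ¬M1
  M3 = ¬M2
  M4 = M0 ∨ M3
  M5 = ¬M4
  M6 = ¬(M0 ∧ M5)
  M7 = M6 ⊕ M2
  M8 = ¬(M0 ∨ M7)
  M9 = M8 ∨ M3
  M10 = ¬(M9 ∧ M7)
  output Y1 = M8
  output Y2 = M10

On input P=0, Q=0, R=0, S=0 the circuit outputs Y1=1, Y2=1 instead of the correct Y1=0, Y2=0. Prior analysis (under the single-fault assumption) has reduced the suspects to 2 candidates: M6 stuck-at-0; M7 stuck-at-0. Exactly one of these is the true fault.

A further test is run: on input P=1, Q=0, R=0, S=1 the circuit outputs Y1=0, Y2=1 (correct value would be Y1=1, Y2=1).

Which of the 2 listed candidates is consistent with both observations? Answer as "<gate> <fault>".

Evaluate each candidate on input P=1, Q=0, R=0, S=1:
  M6 stuck-at-0: M0=0, M1=0, M2=1, M3=0, M4=0, M5=1, M6=0 [stuck-at-0], M7=1, M8=0, M9=0, M10=1 → Y1=0, Y2=1 — matches
  M7 stuck-at-0: M0=0, M1=0, M2=1, M3=0, M4=0, M5=1, M6=1, M7=0 [stuck-at-0], M8=1, M9=1, M10=1 → Y1=1, Y2=1 — eliminated
Only M6 stuck-at-0 reproduces the observed Y1=0, Y2=1.

M6 stuck-at-0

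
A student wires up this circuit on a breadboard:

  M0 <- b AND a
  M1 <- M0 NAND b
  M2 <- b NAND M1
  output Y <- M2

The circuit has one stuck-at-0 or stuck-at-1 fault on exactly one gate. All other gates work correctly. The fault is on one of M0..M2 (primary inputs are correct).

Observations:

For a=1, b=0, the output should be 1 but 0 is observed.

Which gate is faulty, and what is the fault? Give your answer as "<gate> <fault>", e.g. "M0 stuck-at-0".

M2 stuck-at-0

Fault-free values for test 1 (a=1, b=0): M0=0, M1=1, M2=1, giving Y=1. Observed 0.
Test 1: faults giving observed 0 are {M2 stuck-at-0}.
Only M2 stuck-at-0 is consistent with every test.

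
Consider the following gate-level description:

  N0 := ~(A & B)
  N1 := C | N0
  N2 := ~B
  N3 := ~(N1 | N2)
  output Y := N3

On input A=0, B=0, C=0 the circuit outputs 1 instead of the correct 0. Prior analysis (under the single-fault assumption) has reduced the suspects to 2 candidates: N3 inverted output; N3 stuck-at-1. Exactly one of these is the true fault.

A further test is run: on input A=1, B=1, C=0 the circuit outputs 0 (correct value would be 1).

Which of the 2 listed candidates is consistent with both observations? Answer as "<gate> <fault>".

Evaluate each candidate on input A=1, B=1, C=0:
  N3 inverted output: N0=0, N1=0, N2=0, N3=0 [inverted output] → 0 — matches
  N3 stuck-at-1: N0=0, N1=0, N2=0, N3=1 [stuck-at-1] → 1 — eliminated
Only N3 inverted output reproduces the observed 0.

N3 inverted output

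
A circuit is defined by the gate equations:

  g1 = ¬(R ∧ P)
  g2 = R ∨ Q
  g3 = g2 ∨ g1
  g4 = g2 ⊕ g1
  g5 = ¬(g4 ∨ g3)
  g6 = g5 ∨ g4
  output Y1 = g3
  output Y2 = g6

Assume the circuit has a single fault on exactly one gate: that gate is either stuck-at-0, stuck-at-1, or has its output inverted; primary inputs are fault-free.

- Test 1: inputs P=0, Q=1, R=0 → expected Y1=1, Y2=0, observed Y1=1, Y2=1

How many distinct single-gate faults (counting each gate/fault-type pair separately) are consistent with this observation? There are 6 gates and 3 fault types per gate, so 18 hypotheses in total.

Fault-free: g1=1, g2=1, g3=1, g4=0, g5=0, g6=0 → Y1=1, Y2=0. Observed Y1=1, Y2=1.
  g1: stuck-at-0, inverted output ✓; others ✗
  g2: stuck-at-0, inverted output ✓; others ✗
  g3: none of the 3 fault types match ✗
  g4: stuck-at-1, inverted output ✓; others ✗
  g5: stuck-at-1, inverted output ✓; others ✗
  g6: stuck-at-1, inverted output ✓; others ✗
Consistent faults: {g1 stuck-at-0, g1 inverted output, g2 stuck-at-0, g2 inverted output, g4 stuck-at-1, g4 inverted output, g5 stuck-at-1, g5 inverted output, g6 stuck-at-1, g6 inverted output} — 10 in all.

10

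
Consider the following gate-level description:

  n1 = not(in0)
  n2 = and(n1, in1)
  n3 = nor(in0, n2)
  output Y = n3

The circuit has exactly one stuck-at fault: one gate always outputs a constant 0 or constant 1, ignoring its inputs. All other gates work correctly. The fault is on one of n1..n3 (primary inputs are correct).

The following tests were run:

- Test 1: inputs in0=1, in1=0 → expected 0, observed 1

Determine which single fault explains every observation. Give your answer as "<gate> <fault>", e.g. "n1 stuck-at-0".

Fault-free values for test 1 (in0=1, in1=0): n1=0, n2=0, n3=0, giving Y=0. Observed 1.
Test 1: faults giving observed 1 are {n3 stuck-at-1}.
Only n3 stuck-at-1 is consistent with every test.

n3 stuck-at-1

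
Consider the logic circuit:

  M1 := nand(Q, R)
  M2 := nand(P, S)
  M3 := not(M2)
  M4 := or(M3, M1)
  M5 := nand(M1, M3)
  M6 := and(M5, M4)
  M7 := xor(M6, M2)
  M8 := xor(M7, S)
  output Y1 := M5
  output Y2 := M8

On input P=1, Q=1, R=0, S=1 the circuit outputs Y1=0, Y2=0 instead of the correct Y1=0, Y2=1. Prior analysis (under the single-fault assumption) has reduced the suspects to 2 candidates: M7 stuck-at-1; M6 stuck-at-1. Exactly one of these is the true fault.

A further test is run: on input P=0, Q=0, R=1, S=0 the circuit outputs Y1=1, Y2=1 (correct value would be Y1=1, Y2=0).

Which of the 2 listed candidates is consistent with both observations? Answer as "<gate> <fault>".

Evaluate each candidate on input P=0, Q=0, R=1, S=0:
  M7 stuck-at-1: M1=1, M2=1, M3=0, M4=1, M5=1, M6=1, M7=1 [stuck-at-1], M8=1 → Y1=1, Y2=1 — matches
  M6 stuck-at-1: M1=1, M2=1, M3=0, M4=1, M5=1, M6=1 [stuck-at-1], M7=0, M8=0 → Y1=1, Y2=0 — eliminated
Only M7 stuck-at-1 reproduces the observed Y1=1, Y2=1.

M7 stuck-at-1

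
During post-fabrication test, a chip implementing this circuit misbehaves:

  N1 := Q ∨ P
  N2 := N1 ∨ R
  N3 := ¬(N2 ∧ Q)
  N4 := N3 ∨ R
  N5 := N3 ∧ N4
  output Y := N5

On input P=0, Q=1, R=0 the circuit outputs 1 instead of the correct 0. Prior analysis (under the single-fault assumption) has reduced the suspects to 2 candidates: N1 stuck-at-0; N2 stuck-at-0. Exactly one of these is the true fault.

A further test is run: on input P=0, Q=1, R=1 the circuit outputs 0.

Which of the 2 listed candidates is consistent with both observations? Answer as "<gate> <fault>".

N1 stuck-at-0

Evaluate each candidate on input P=0, Q=1, R=1:
  N1 stuck-at-0: N1=0 [stuck-at-0], N2=1, N3=0, N4=1, N5=0 → 0 — matches
  N2 stuck-at-0: N1=1, N2=0 [stuck-at-0], N3=1, N4=1, N5=1 → 1 — eliminated
Only N1 stuck-at-0 reproduces the observed 0.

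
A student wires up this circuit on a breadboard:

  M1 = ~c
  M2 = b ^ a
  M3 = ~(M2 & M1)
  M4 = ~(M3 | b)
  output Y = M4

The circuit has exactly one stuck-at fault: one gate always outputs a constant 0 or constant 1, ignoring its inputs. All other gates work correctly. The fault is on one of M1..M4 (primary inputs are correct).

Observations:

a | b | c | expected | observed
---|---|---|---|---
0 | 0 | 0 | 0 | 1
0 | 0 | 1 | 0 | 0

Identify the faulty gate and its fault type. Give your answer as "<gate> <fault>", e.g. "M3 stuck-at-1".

M2 stuck-at-1

Fault-free values for test 1 (a=0, b=0, c=0): M1=1, M2=0, M3=1, M4=0, giving Y=0. Observed 1.
Test 1: faults giving observed 1 are {M2 stuck-at-1, M3 stuck-at-0, M4 stuck-at-1}.
Test 2 (a=0, b=0, c=1): fault-free M1=0, M2=0, M3=1, M4=0 → 0; observed 0. Eliminates M3 stuck-at-0, M4 stuck-at-1.
Only M2 stuck-at-1 is consistent with every test.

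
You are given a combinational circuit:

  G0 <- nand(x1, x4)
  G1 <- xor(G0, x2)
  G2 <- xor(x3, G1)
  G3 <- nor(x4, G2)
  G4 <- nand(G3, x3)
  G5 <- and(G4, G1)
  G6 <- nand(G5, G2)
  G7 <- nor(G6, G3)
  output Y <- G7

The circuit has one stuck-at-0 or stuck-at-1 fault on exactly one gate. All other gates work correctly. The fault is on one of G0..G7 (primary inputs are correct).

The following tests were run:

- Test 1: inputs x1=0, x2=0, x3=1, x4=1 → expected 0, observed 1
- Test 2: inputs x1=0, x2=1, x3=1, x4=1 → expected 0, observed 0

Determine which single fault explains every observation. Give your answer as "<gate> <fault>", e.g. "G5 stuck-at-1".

Fault-free values for test 1 (x1=0, x2=0, x3=1, x4=1): G0=1, G1=1, G2=0, G3=0, G4=1, G5=1, G6=1, G7=0, giving Y=0. Observed 1.
Test 1: faults giving observed 1 are {G2 stuck-at-1, G6 stuck-at-0, G7 stuck-at-1}.
Test 2 (x1=0, x2=1, x3=1, x4=1): fault-free G0=1, G1=0, G2=1, G3=0, G4=1, G5=0, G6=1, G7=0 → 0; observed 0. Eliminates G6 stuck-at-0, G7 stuck-at-1.
Only G2 stuck-at-1 is consistent with every test.

G2 stuck-at-1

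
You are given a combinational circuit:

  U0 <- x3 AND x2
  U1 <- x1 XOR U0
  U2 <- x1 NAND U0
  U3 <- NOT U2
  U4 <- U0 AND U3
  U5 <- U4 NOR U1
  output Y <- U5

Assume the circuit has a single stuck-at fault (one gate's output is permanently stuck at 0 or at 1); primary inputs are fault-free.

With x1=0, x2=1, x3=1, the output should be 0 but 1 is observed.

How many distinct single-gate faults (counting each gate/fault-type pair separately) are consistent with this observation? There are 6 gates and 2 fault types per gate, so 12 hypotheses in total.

Fault-free: U0=1, U1=1, U2=1, U3=0, U4=0, U5=0 → 0. Observed 1.
  U0 stuck-at-0: output 1 ✓
  U0 stuck-at-1: output 0 ✗
  U1 stuck-at-0: output 1 ✓
  U1 stuck-at-1: output 0 ✗
  U2 stuck-at-0: output 0 ✗
  U2 stuck-at-1: output 0 ✗
  U3 stuck-at-0: output 0 ✗
  U3 stuck-at-1: output 0 ✗
  U4 stuck-at-0: output 0 ✗
  U4 stuck-at-1: output 0 ✗
  U5 stuck-at-0: output 0 ✗
  U5 stuck-at-1: output 1 ✓
Consistent faults: {U0 stuck-at-0, U1 stuck-at-0, U5 stuck-at-1} — 3 in all.

3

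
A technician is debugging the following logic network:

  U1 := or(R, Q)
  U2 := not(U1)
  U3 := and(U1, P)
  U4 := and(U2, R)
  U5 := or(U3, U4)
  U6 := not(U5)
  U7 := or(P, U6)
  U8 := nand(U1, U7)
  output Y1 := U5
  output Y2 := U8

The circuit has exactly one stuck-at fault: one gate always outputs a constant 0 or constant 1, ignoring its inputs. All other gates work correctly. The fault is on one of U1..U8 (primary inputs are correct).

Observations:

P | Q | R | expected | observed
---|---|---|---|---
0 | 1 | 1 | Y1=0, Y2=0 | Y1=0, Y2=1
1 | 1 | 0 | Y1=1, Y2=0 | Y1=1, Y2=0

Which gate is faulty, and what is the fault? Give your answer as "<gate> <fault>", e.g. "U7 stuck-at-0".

U6 stuck-at-0

Fault-free values for test 1 (P=0, Q=1, R=1): U1=1, U2=0, U3=0, U4=0, U5=0, U6=1, U7=1, U8=0, giving Y1=0, Y2=0. Observed Y1=0, Y2=1.
Test 1: faults giving observed Y1=0, Y2=1 are {U6 stuck-at-0, U7 stuck-at-0, U8 stuck-at-1}.
Test 2 (P=1, Q=1, R=0): fault-free U1=1, U2=0, U3=1, U4=0, U5=1, U6=0, U7=1, U8=0 → Y1=1, Y2=0; observed Y1=1, Y2=0. Eliminates U7 stuck-at-0, U8 stuck-at-1.
Only U6 stuck-at-0 is consistent with every test.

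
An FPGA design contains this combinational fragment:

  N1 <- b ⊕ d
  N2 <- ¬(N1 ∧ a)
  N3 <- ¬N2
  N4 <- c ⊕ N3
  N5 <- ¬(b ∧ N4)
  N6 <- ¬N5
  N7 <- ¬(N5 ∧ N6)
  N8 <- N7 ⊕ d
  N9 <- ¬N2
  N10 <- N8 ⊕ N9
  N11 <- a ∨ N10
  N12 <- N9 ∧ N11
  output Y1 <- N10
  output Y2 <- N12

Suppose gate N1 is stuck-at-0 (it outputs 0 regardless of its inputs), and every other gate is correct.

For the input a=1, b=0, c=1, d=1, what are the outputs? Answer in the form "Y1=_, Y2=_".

Y1=0, Y2=0

Propagate with N1 forced: N1=0 [stuck-at-0], N2=1, N3=0, N4=1, N5=1, N6=0, N7=1, N8=0, N9=0, N10=0, N11=1, N12=0.
So the outputs are Y1=0, Y2=0. (Without the fault they would be Y1=1, Y2=1.)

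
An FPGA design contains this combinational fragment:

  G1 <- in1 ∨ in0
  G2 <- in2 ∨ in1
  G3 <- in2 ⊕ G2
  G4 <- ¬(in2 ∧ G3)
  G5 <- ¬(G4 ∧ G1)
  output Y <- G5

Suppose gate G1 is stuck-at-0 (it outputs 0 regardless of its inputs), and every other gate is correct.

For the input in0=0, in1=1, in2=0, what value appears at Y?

Propagate with G1 forced: G1=0 [stuck-at-0], G2=1, G3=1, G4=1, G5=1.
So Y = 1. (Without the fault it would be 0.)

1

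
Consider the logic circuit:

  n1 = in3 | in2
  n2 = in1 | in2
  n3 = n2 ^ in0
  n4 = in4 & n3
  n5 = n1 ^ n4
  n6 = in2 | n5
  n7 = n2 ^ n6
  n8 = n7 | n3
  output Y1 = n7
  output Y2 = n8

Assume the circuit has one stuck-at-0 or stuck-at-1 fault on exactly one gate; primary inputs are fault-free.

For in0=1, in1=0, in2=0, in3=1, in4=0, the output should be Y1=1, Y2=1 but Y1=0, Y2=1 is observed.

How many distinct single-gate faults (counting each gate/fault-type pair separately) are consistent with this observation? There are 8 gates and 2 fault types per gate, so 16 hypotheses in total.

5

Fault-free: n1=1, n2=0, n3=1, n4=0, n5=1, n6=1, n7=1, n8=1 → Y1=1, Y2=1. Observed Y1=0, Y2=1.
  n1: stuck-at-0 ✓; others ✗
  n2: none of the 2 fault types match ✗
  n3: none of the 2 fault types match ✗
  n4: stuck-at-1 ✓; others ✗
  n5: stuck-at-0 ✓; others ✗
  n6: stuck-at-0 ✓; others ✗
  n7: stuck-at-0 ✓; others ✗
  n8: none of the 2 fault types match ✗
Consistent faults: {n1 stuck-at-0, n4 stuck-at-1, n5 stuck-at-0, n6 stuck-at-0, n7 stuck-at-0} — 5 in all.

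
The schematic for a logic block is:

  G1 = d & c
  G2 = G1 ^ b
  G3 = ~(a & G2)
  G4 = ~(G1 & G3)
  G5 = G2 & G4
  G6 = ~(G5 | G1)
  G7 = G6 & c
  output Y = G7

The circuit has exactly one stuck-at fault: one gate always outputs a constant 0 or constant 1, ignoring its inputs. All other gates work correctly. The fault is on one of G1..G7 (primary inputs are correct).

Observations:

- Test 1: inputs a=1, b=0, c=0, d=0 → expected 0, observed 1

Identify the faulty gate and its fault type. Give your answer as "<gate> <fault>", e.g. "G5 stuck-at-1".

Fault-free values for test 1 (a=1, b=0, c=0, d=0): G1=0, G2=0, G3=1, G4=1, G5=0, G6=1, G7=0, giving Y=0. Observed 1.
Test 1: faults giving observed 1 are {G7 stuck-at-1}.
Only G7 stuck-at-1 is consistent with every test.

G7 stuck-at-1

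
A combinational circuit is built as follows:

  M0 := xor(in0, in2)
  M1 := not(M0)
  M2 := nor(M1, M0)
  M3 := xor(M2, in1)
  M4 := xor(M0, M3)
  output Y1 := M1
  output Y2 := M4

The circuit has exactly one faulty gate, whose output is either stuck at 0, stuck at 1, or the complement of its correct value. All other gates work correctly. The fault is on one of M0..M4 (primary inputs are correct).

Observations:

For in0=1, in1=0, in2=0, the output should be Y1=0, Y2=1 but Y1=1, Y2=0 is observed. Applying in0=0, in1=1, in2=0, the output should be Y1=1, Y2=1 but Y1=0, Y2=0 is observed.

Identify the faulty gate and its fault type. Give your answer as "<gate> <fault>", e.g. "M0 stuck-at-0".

Fault-free values for test 1 (in0=1, in1=0, in2=0): M0=1, M1=0, M2=0, M3=0, M4=1, giving Y1=0, Y2=1. Observed Y1=1, Y2=0.
Test 1: faults giving observed Y1=1, Y2=0 are {M0 stuck-at-0, M0 inverted output}.
Test 2 (in0=0, in1=1, in2=0): fault-free M0=0, M1=1, M2=0, M3=1, M4=1 → Y1=1, Y2=1; observed Y1=0, Y2=0. Eliminates M0 stuck-at-0.
Only M0 inverted output is consistent with every test.

M0 inverted output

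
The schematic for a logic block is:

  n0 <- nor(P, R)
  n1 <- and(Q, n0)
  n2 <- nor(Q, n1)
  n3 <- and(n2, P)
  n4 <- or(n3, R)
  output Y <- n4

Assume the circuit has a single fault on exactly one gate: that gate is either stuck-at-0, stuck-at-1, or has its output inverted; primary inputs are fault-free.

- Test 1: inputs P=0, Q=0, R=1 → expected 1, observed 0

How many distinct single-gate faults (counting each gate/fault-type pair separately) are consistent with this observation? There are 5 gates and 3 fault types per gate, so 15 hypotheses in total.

2

Fault-free: n0=0, n1=0, n2=1, n3=0, n4=1 → 1. Observed 0.
  n0: none of the 3 fault types match ✗
  n1: none of the 3 fault types match ✗
  n2: none of the 3 fault types match ✗
  n3: none of the 3 fault types match ✗
  n4: stuck-at-0, inverted output ✓; others ✗
Consistent faults: {n4 stuck-at-0, n4 inverted output} — 2 in all.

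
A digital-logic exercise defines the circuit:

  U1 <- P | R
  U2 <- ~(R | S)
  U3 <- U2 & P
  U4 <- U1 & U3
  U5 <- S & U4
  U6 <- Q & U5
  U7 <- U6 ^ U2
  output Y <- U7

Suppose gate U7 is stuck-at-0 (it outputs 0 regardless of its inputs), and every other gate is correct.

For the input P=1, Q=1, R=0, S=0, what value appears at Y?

Propagate with U7 forced: U1=1, U2=1, U3=1, U4=1, U5=0, U6=0, U7=0 [stuck-at-0].
So Y = 0. (Without the fault it would be 1.)

0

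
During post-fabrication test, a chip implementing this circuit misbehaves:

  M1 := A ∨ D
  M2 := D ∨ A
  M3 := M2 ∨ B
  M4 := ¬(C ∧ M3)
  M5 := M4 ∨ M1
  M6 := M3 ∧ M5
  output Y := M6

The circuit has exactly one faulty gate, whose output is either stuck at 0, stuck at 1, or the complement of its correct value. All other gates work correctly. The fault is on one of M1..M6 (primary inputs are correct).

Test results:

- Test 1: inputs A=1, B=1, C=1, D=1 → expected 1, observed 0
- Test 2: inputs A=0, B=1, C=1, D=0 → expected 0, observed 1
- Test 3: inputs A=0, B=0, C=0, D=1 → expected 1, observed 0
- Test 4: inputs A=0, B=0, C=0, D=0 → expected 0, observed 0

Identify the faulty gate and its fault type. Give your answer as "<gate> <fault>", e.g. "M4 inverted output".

M5 inverted output

Fault-free values for test 1 (A=1, B=1, C=1, D=1): M1=1, M2=1, M3=1, M4=0, M5=1, M6=1, giving Y=1. Observed 0.
Test 1: faults giving observed 0 are {M1 stuck-at-0, M1 inverted output, M3 stuck-at-0, M3 inverted output, M5 stuck-at-0, M5 inverted output, M6 stuck-at-0, M6 inverted output}.
Test 2 (A=0, B=1, C=1, D=0): fault-free M1=0, M2=0, M3=1, M4=0, M5=0, M6=0 → 0; observed 1. Eliminates M1 stuck-at-0, M3 stuck-at-0, M3 inverted output, M5 stuck-at-0, M6 stuck-at-0.
Test 3 (A=0, B=0, C=0, D=1): fault-free M1=1, M2=1, M3=1, M4=1, M5=1, M6=1 → 1; observed 0. Eliminates M1 inverted output.
Test 4 (A=0, B=0, C=0, D=0): fault-free M1=0, M2=0, M3=0, M4=1, M5=1, M6=0 → 0; observed 0. Eliminates M6 inverted output.
Only M5 inverted output is consistent with every test.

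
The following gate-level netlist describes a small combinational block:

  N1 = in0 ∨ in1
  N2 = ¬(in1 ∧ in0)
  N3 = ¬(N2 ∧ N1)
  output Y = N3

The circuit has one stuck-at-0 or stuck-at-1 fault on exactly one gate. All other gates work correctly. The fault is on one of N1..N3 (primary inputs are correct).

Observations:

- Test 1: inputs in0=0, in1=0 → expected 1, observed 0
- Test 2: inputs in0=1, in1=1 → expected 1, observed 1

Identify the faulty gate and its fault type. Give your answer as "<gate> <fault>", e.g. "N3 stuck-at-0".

Fault-free values for test 1 (in0=0, in1=0): N1=0, N2=1, N3=1, giving Y=1. Observed 0.
Test 1: faults giving observed 0 are {N1 stuck-at-1, N3 stuck-at-0}.
Test 2 (in0=1, in1=1): fault-free N1=1, N2=0, N3=1 → 1; observed 1. Eliminates N3 stuck-at-0.
Only N1 stuck-at-1 is consistent with every test.

N1 stuck-at-1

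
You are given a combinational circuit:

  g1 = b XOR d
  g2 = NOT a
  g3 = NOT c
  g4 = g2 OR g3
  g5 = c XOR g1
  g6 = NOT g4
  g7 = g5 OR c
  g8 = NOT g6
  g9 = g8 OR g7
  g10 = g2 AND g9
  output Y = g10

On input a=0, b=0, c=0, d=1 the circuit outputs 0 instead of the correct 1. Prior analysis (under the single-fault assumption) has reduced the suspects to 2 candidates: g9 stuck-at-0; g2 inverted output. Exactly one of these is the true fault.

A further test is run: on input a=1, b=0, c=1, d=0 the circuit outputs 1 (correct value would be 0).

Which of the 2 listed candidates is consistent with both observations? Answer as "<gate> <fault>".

g2 inverted output

Evaluate each candidate on input a=1, b=0, c=1, d=0:
  g9 stuck-at-0: g1=0, g2=0, g3=0, g4=0, g5=1, g6=1, g7=1, g8=0, g9=0 [stuck-at-0], g10=0 → 0 — eliminated
  g2 inverted output: g1=0, g2=1 [inverted output], g3=0, g4=1, g5=1, g6=0, g7=1, g8=1, g9=1, g10=1 → 1 — matches
Only g2 inverted output reproduces the observed 1.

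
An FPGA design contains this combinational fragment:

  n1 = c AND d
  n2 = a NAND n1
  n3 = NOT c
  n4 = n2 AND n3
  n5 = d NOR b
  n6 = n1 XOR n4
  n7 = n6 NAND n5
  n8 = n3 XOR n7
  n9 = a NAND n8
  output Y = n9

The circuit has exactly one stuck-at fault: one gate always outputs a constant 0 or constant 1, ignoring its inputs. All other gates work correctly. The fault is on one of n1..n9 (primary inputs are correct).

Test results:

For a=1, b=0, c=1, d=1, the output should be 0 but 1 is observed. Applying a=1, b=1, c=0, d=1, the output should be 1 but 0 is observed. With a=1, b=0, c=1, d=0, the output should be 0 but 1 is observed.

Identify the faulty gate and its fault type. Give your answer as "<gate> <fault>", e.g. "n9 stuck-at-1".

Fault-free values for test 1 (a=1, b=0, c=1, d=1): n1=1, n2=0, n3=0, n4=0, n5=0, n6=1, n7=1, n8=1, n9=0, giving Y=0. Observed 1.
Test 1: faults giving observed 1 are {n3 stuck-at-1, n5 stuck-at-1, n7 stuck-at-0, n8 stuck-at-0, n9 stuck-at-1}.
Test 2 (a=1, b=1, c=0, d=1): fault-free n1=0, n2=1, n3=1, n4=1, n5=0, n6=1, n7=1, n8=0, n9=1 → 1; observed 0. Eliminates n3 stuck-at-1, n8 stuck-at-0, n9 stuck-at-1.
Test 3 (a=1, b=0, c=1, d=0): fault-free n1=0, n2=1, n3=0, n4=0, n5=1, n6=0, n7=1, n8=1, n9=0 → 0; observed 1. Eliminates n5 stuck-at-1.
Only n7 stuck-at-0 is consistent with every test.

n7 stuck-at-0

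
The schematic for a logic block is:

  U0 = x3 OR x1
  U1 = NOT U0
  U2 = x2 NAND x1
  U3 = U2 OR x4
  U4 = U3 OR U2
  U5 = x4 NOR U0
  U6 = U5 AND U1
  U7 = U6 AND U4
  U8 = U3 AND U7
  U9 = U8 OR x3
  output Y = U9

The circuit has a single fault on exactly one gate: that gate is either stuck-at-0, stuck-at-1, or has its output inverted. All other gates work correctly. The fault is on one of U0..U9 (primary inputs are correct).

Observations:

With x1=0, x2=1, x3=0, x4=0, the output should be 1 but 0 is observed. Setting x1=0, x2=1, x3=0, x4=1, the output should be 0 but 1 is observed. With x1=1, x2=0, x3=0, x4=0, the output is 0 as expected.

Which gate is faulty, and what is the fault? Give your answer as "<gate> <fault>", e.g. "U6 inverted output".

U5 inverted output

Fault-free values for test 1 (x1=0, x2=1, x3=0, x4=0): U0=0, U1=1, U2=1, U3=1, U4=1, U5=1, U6=1, U7=1, U8=1, U9=1, giving Y=1. Observed 0.
Test 1: faults giving observed 0 are {U0 stuck-at-1, U0 inverted output, U1 stuck-at-0, U1 inverted output, U2 stuck-at-0, U2 inverted output, U3 stuck-at-0, U3 inverted output, U4 stuck-at-0, U4 inverted output, U5 stuck-at-0, U5 inverted output, U6 stuck-at-0, U6 inverted output, U7 stuck-at-0, U7 inverted output, U8 stuck-at-0, U8 inverted output, U9 stuck-at-0, U9 inverted output}.
Test 2 (x1=0, x2=1, x3=0, x4=1): fault-free U0=0, U1=1, U2=1, U3=1, U4=1, U5=0, U6=0, U7=0, U8=0, U9=0 → 0; observed 1. Eliminates U0 stuck-at-1, U0 inverted output, U1 stuck-at-0, U1 inverted output, U2 stuck-at-0, U2 inverted output, U3 stuck-at-0, U3 inverted output, U4 stuck-at-0, U4 inverted output, U5 stuck-at-0, U6 stuck-at-0, U7 stuck-at-0, U8 stuck-at-0, U9 stuck-at-0.
Test 3 (x1=1, x2=0, x3=0, x4=0): fault-free U0=1, U1=0, U2=1, U3=1, U4=1, U5=0, U6=0, U7=0, U8=0, U9=0 → 0; observed 0. Eliminates U6 inverted output, U7 inverted output, U8 inverted output, U9 inverted output.
Only U5 inverted output is consistent with every test.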